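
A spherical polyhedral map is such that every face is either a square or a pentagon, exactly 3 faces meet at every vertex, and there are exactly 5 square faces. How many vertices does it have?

10

Let x be the number of pentagons; then F = 5 + x.
Edge–face incidences: 2E = 4·5 + 5·x = 20 + 5x.
Every vertex has degree 3, so 3V = 2E.
Euler: V − E + F = 2 ⇒ (2E)/3 − E + (5 + x) = 2.
Multiply by 6: 2·(2E) − 3·(2E) + 6·(5 + x) = 12, i.e. 30 + 6x − (20 + 5x) = 12.
Collecting terms: x + 10 = 12, so x = 2.
Then 2E = 20 + 5·2 = 30, so E = 15, V = 2E/3 = 10, F = 5 + 2 = 7.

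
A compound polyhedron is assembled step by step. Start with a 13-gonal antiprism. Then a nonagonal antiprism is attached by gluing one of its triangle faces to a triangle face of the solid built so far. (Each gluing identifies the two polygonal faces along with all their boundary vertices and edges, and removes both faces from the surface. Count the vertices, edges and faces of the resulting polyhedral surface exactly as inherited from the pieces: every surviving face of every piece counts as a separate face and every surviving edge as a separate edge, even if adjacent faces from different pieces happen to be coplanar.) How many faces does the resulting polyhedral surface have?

46

A 13-gonal antiprism: V=26, E=52, F=28.
Attach a nonagonal antiprism (V=18, E=36, F=20) along a 3-gon: merge 3 vertices and 3 edges, delete both glued faces → V=41, E=85, F=46.
Check: V − E + F = 41 − 85 + 46 = 2.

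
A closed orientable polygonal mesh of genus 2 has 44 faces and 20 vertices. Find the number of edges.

66

For a closed orientable surface of genus 2, χ = 2 − 2·2 = -2.
E = V + F − (-2) = 20 + 44 − (-2) = 66.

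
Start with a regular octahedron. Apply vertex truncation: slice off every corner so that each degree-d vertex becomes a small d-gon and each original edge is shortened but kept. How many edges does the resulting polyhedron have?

36

The base solid has V = 6, E = 12, F = 8.
Truncation replaces each original edge-end by a new vertex, so V′ = 2E = 24.
Each original edge survives, and each old vertex of degree d contributes d new edges; summing degrees gives Σd = 2E, so E′ = E + 2E = 3E = 36.
Each original face survives and each original vertex becomes one new face: F′ = F + V = 14.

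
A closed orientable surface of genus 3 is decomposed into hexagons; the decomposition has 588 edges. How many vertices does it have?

χ = 2 − 2·3 = -4, and every face is a hexagon so 6F = 2E.
F = 2E/6 = 196. Then V = -4 + E − F = -4 + 588 − 196 = 388.

388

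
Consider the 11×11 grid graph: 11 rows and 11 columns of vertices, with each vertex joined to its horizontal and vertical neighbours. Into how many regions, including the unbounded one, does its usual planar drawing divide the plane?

101

The grid has V = 11·11 = 121 vertices and E = 11·10 + 11·10 = 220 edges.
F = 2 − V + E = 2 − 121 + 220 = 101.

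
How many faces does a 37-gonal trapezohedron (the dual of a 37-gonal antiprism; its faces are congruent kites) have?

The n-trapezohedron (dual of the n-antiprism) has V = 2·37 + 2 = 76, E = 4·37 = 148, F = 2·37 = 74.

74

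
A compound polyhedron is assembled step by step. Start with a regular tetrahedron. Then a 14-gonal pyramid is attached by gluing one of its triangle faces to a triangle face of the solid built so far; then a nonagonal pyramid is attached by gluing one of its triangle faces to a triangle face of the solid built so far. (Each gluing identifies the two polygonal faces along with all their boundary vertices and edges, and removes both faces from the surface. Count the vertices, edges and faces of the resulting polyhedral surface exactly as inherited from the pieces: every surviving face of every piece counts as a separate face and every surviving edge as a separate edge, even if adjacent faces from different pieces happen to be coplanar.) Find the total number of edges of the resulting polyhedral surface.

A regular tetrahedron: V=4, E=6, F=4.
Attach a 14-gonal pyramid (V=15, E=28, F=15) along a 3-gon: merge 3 vertices and 3 edges, delete both glued faces → V=16, E=31, F=17.
Attach a nonagonal pyramid (V=10, E=18, F=10) along a 3-gon: merge 3 vertices and 3 edges, delete both glued faces → V=23, E=46, F=25.
Check: V − E + F = 23 − 46 + 25 = 2.

46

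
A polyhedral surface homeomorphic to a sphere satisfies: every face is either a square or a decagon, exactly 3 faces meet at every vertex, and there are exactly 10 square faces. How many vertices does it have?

20

Let x be the number of decagons; then F = 10 + x.
Edge–face incidences: 2E = 4·10 + 10·x = 40 + 10x.
Every vertex has degree 3, so 3V = 2E.
Euler: V − E + F = 2 ⇒ (2E)/3 − E + (10 + x) = 2.
Multiply by 6: 2·(2E) − 3·(2E) + 6·(10 + x) = 12, i.e. 60 + 6x − (40 + 10x) = 12.
Collecting terms: −4x + 20 = 12, so −4x = −8, so x = 2.
Then 2E = 40 + 10·2 = 60, so E = 30, V = 2E/3 = 20, F = 10 + 2 = 12.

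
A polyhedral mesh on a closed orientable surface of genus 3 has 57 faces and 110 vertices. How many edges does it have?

171

For a closed orientable surface of genus 3, χ = 2 − 2·3 = -4.
E = V + F − (-4) = 110 + 57 − (-4) = 171.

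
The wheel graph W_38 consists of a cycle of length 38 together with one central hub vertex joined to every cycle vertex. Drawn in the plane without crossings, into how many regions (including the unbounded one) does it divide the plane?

W_38 has V = 38 + 1 = 39 vertices and E = 2·38 = 76 edges.
By Euler's formula F = 2 − V + E = 2 − 39 + 76 = 39.

39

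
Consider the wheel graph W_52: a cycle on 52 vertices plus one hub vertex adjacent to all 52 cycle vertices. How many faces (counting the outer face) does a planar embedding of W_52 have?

W_52 has V = 52 + 1 = 53 vertices and E = 2·52 = 104 edges.
By Euler's formula F = 2 − V + E = 2 − 53 + 104 = 53.

53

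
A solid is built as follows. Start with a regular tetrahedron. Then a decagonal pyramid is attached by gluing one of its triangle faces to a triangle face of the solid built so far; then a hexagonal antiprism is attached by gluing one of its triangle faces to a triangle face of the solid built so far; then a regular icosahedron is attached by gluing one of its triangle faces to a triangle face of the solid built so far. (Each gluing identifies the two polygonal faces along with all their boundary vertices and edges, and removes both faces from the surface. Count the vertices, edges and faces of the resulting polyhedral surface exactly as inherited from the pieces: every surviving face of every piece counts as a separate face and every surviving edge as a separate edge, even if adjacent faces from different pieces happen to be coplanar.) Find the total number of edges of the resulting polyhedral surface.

71

A regular tetrahedron: V=4, E=6, F=4.
Attach a decagonal pyramid (V=11, E=20, F=11) along a 3-gon: merge 3 vertices and 3 edges, delete both glued faces → V=12, E=23, F=13.
Attach a hexagonal antiprism (V=12, E=24, F=14) along a 3-gon: merge 3 vertices and 3 edges, delete both glued faces → V=21, E=44, F=25.
Attach a regular icosahedron (V=12, E=30, F=20) along a 3-gon: merge 3 vertices and 3 edges, delete both glued faces → V=30, E=71, F=43.
Check: V − E + F = 30 − 71 + 43 = 2.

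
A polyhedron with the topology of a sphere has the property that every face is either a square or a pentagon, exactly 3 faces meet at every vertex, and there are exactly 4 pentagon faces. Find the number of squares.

Let x be the number of squares; then F = 4 + x.
Edge–face incidences: 2E = 5·4 + 4·x = 20 + 4x.
Every vertex has degree 3, so 3V = 2E.
Euler: V − E + F = 2 ⇒ (2E)/3 − E + (4 + x) = 2.
Multiply by 6: 2·(2E) − 3·(2E) + 6·(4 + x) = 12, i.e. 24 + 6x − (20 + 4x) = 12.
Collecting terms: 2x + 4 = 12, so 2x = 8, so x = 4.
Then 2E = 20 + 4·4 = 36, so E = 18, V = 2E/3 = 12, F = 4 + 4 = 8.

4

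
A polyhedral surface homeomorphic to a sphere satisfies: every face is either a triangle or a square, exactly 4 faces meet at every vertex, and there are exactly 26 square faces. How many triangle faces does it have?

8

Let x be the number of triangles; then F = 26 + x.
Edge–face incidences: 2E = 4·26 + 3·x = 104 + 3x.
Every vertex has degree 4, so 4V = 2E.
Euler: V − E + F = 2 ⇒ (2E)/4 − E + (26 + x) = 2.
Multiply by 8: 2·(2E) − 4·(2E) + 8·(26 + x) = 16, i.e. 208 + 8x − 2·(104 + 3x) = 16.
Collecting terms: 2x = 16, so x = 8.
Then 2E = 104 + 3·8 = 128, so E = 64, V = 2E/4 = 32, F = 26 + 8 = 34.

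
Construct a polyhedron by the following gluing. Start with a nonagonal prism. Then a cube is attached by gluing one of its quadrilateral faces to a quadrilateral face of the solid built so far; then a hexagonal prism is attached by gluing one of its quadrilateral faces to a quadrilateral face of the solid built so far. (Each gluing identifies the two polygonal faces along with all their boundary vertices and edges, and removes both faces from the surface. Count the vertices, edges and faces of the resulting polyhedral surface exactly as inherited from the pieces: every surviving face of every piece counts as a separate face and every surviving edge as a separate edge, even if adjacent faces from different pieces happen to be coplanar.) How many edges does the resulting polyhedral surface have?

A nonagonal prism: V=18, E=27, F=11.
Attach a cube (V=8, E=12, F=6) along a 4-gon: merge 4 vertices and 4 edges, delete both glued faces → V=22, E=35, F=15.
Attach a hexagonal prism (V=12, E=18, F=8) along a 4-gon: merge 4 vertices and 4 edges, delete both glued faces → V=30, E=49, F=21.
Check: V − E + F = 30 − 49 + 21 = 2.

49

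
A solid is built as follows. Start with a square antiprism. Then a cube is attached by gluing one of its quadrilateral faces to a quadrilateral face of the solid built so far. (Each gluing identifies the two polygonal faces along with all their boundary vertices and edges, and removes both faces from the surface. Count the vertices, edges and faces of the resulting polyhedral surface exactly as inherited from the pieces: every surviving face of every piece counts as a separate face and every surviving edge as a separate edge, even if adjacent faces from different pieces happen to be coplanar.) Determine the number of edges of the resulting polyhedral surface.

24

A square antiprism: V=8, E=16, F=10.
Attach a cube (V=8, E=12, F=6) along a 4-gon: merge 4 vertices and 4 edges, delete both glued faces → V=12, E=24, F=14.
Check: V − E + F = 12 − 24 + 14 = 2.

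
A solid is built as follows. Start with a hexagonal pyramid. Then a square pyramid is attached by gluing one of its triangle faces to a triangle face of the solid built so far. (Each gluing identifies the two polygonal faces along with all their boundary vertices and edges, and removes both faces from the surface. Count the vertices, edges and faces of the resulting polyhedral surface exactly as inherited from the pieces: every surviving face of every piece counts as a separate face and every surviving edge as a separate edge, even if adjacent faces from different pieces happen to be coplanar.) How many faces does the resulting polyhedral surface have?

10

A hexagonal pyramid: V=7, E=12, F=7.
Attach a square pyramid (V=5, E=8, F=5) along a 3-gon: merge 3 vertices and 3 edges, delete both glued faces → V=9, E=17, F=10.
Check: V − E + F = 9 − 17 + 10 = 2.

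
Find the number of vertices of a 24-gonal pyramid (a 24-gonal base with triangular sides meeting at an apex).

25

A pyramid on an n-gon base has one n-gon and n triangles: V = 24 + 1 = 25, E = 2·24 = 48, F = 24 + 1 = 25.
Check: V − E + F = 25 − 48 + 25 = 2.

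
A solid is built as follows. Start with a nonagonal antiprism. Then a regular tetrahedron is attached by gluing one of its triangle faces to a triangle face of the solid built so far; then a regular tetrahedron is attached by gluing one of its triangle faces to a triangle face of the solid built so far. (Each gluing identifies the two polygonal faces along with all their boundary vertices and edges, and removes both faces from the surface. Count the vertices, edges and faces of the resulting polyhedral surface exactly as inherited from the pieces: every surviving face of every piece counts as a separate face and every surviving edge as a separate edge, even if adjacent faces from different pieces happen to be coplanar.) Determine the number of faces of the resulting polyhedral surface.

A nonagonal antiprism: V=18, E=36, F=20.
Attach a regular tetrahedron (V=4, E=6, F=4) along a 3-gon: merge 3 vertices and 3 edges, delete both glued faces → V=19, E=39, F=22.
Attach a regular tetrahedron (V=4, E=6, F=4) along a 3-gon: merge 3 vertices and 3 edges, delete both glued faces → V=20, E=42, F=24.
Check: V − E + F = 20 − 42 + 24 = 2.

24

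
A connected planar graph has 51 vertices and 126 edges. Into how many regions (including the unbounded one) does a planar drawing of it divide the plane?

77

Euler's formula for a connected plane graph: V − E + F = 2, so F = 2 − 51 + 126 = 77.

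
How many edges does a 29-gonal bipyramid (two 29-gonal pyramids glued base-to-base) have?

A bipyramid over an n-gon has 2n triangular faces and n + 2 vertices: V = 29 + 2 = 31, E = 3·29 = 87, F = 2·29 = 58.

87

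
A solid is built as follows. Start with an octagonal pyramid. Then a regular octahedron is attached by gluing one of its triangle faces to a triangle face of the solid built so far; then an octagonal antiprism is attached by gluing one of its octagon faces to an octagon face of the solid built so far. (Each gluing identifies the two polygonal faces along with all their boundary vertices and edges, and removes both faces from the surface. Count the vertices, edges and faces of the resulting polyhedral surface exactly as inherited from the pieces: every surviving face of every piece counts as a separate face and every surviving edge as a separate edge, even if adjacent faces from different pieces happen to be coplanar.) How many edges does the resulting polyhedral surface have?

49

An octagonal pyramid: V=9, E=16, F=9.
Attach a regular octahedron (V=6, E=12, F=8) along a 3-gon: merge 3 vertices and 3 edges, delete both glued faces → V=12, E=25, F=15.
Attach an octagonal antiprism (V=16, E=32, F=18) along an 8-gon: merge 8 vertices and 8 edges, delete both glued faces → V=20, E=49, F=31.
Check: V − E + F = 20 − 49 + 31 = 2.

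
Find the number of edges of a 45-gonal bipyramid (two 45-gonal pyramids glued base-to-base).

135

A bipyramid over an n-gon has 2n triangular faces and n + 2 vertices: V = 45 + 2 = 47, E = 3·45 = 135, F = 2·45 = 90.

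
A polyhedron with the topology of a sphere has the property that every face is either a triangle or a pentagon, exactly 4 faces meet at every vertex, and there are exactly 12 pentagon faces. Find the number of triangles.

20

Let x be the number of triangles; then F = 12 + x.
Edge–face incidences: 2E = 5·12 + 3·x = 60 + 3x.
Every vertex has degree 4, so 4V = 2E.
Euler: V − E + F = 2 ⇒ (2E)/4 − E + (12 + x) = 2.
Multiply by 8: 2·(2E) − 4·(2E) + 8·(12 + x) = 16, i.e. 96 + 8x − 2·(60 + 3x) = 16.
Collecting terms: 2x − 24 = 16, so 2x = 40, so x = 20.
Then 2E = 60 + 3·20 = 120, so E = 60, V = 2E/4 = 30, F = 12 + 20 = 32.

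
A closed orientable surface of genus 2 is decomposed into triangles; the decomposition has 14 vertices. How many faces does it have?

χ = 2 − 2·2 = -2, and every face is a triangle so 3F = 2E.
V − E + F = -2 with E = 3F/2 gives 14 − (3/2 − 1)·F = -2, so F = 32 and E = 48.

32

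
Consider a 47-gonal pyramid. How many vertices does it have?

48

A pyramid on an n-gon base has one n-gon and n triangles: V = 47 + 1 = 48, E = 2·47 = 94, F = 47 + 1 = 48.
Check: V − E + F = 48 − 94 + 48 = 2.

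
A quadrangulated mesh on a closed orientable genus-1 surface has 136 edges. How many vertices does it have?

68

χ = 2 − 2·1 = 0, and every face is a square so 4F = 2E.
F = 2E/4 = 68. Then V = 0 + E − F = 0 + 136 − 68 = 68.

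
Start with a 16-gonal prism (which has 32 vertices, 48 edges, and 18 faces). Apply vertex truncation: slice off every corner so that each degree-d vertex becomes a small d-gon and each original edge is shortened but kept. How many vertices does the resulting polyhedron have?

Truncation replaces each original edge-end by a new vertex, so V′ = 2E = 96.
Each original edge survives, and each old vertex of degree d contributes d new edges; summing degrees gives Σd = 2E, so E′ = E + 2E = 3E = 144.
Each original face survives and each original vertex becomes one new face: F′ = F + V = 50.

96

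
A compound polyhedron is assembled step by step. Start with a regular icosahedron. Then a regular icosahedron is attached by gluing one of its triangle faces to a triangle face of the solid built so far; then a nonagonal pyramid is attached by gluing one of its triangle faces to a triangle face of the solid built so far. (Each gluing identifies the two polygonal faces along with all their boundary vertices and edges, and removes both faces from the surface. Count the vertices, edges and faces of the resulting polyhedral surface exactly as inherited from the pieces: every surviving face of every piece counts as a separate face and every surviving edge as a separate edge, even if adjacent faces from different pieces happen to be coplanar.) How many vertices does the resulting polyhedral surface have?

28

A regular icosahedron: V=12, E=30, F=20.
Attach a regular icosahedron (V=12, E=30, F=20) along a 3-gon: merge 3 vertices and 3 edges, delete both glued faces → V=21, E=57, F=38.
Attach a nonagonal pyramid (V=10, E=18, F=10) along a 3-gon: merge 3 vertices and 3 edges, delete both glued faces → V=28, E=72, F=46.
Check: V − E + F = 28 − 72 + 46 = 2.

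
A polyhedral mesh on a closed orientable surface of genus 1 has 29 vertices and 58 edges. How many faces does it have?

29

For a closed orientable surface of genus 1, χ = 2 − 2·1 = 0.
F = 0 − V + E = 0 − 29 + 58 = 29.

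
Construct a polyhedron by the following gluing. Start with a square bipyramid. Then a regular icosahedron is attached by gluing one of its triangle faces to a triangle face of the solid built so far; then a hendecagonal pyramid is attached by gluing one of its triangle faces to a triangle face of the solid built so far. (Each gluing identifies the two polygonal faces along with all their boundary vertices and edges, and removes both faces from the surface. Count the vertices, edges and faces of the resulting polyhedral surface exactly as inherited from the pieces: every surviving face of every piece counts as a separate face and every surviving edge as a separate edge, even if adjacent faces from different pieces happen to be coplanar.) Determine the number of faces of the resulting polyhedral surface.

36

A square bipyramid: V=6, E=12, F=8.
Attach a regular icosahedron (V=12, E=30, F=20) along a 3-gon: merge 3 vertices and 3 edges, delete both glued faces → V=15, E=39, F=26.
Attach a hendecagonal pyramid (V=12, E=22, F=12) along a 3-gon: merge 3 vertices and 3 edges, delete both glued faces → V=24, E=58, F=36.
Check: V − E + F = 24 − 58 + 36 = 2.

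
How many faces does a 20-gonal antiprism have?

An antiprism on an n-gon has two n-gon caps and 2n triangles: V = 2·20 = 40, E = 4·20 = 80, F = 2·20 + 2 = 42.
Check: V − E + F = 40 − 80 + 42 = 2.

42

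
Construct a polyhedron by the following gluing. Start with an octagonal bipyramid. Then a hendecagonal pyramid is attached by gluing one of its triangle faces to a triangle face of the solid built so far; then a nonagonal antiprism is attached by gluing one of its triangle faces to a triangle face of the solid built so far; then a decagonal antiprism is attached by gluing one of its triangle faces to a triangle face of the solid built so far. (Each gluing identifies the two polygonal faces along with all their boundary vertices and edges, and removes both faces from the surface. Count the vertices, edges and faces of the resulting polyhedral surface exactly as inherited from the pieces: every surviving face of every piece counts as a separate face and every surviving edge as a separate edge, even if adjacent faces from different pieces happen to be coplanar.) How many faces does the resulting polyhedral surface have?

An octagonal bipyramid: V=10, E=24, F=16.
Attach a hendecagonal pyramid (V=12, E=22, F=12) along a 3-gon: merge 3 vertices and 3 edges, delete both glued faces → V=19, E=43, F=26.
Attach a nonagonal antiprism (V=18, E=36, F=20) along a 3-gon: merge 3 vertices and 3 edges, delete both glued faces → V=34, E=76, F=44.
Attach a decagonal antiprism (V=20, E=40, F=22) along a 3-gon: merge 3 vertices and 3 edges, delete both glued faces → V=51, E=113, F=64.
Check: V − E + F = 51 − 113 + 64 = 2.

64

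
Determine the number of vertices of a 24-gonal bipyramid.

A bipyramid over an n-gon has 2n triangular faces and n + 2 vertices: V = 24 + 2 = 26, E = 3·24 = 72, F = 2·24 = 48.
Check: V − E + F = 26 − 72 + 48 = 2.

26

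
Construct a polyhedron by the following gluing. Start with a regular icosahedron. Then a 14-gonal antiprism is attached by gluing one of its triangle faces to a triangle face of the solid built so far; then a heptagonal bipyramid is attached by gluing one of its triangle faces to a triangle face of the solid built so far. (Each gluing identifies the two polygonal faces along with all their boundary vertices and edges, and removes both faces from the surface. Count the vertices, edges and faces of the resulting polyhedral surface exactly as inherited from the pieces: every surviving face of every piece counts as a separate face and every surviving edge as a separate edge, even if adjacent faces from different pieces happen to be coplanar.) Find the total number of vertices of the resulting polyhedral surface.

43

A regular icosahedron: V=12, E=30, F=20.
Attach a 14-gonal antiprism (V=28, E=56, F=30) along a 3-gon: merge 3 vertices and 3 edges, delete both glued faces → V=37, E=83, F=48.
Attach a heptagonal bipyramid (V=9, E=21, F=14) along a 3-gon: merge 3 vertices and 3 edges, delete both glued faces → V=43, E=101, F=60.
Check: V − E + F = 43 − 101 + 60 = 2.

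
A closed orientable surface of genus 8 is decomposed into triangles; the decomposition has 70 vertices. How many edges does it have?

252

χ = 2 − 2·8 = -14, and every face is a triangle so 3F = 2E.
V − E + F = -14 with E = 3F/2 gives 70 − (3/2 − 1)·F = -14, so F = 168 and E = 252.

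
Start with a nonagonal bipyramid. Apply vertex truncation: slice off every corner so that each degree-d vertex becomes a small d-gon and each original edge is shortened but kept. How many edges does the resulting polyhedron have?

The base solid has V = 11, E = 27, F = 18.
Truncation replaces each original edge-end by a new vertex, so V′ = 2E = 54.
Each original edge survives, and each old vertex of degree d contributes d new edges; summing degrees gives Σd = 2E, so E′ = E + 2E = 3E = 81.
Each original face survives and each original vertex becomes one new face: F′ = F + V = 29.

81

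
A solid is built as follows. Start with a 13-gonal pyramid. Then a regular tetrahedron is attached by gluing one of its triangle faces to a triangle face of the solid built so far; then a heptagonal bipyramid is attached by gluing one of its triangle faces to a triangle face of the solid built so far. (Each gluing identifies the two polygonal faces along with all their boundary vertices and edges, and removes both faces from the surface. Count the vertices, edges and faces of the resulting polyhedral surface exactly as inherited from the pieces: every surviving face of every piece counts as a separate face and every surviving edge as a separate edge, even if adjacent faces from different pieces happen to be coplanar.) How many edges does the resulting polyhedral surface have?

47

A 13-gonal pyramid: V=14, E=26, F=14.
Attach a regular tetrahedron (V=4, E=6, F=4) along a 3-gon: merge 3 vertices and 3 edges, delete both glued faces → V=15, E=29, F=16.
Attach a heptagonal bipyramid (V=9, E=21, F=14) along a 3-gon: merge 3 vertices and 3 edges, delete both glued faces → V=21, E=47, F=28.
Check: V − E + F = 21 − 47 + 28 = 2.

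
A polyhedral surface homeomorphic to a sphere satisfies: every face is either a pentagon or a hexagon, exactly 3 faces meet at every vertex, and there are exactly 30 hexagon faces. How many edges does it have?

Let x be the number of pentagons; then F = 30 + x.
Edge–face incidences: 2E = 6·30 + 5·x = 180 + 5x.
Every vertex has degree 3, so 3V = 2E.
Euler: V − E + F = 2 ⇒ (2E)/3 − E + (30 + x) = 2.
Multiply by 6: 2·(2E) − 3·(2E) + 6·(30 + x) = 12, i.e. 180 + 6x − (180 + 5x) = 12.
Collecting terms: x = 12.
Then 2E = 180 + 5·12 = 240, so E = 120, V = 2E/3 = 80, F = 30 + 12 = 42.

120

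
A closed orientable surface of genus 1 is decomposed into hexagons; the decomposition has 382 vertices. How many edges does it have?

χ = 2 − 2·1 = 0, and every face is a hexagon so 6F = 2E.
V − E + F = 0 with E = 6F/2 gives 382 − (6/2 − 1)·F = 0, so F = 191 and E = 573.

573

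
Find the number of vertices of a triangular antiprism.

An antiprism on an n-gon has two n-gon caps and 2n triangles: V = 2·3 = 6, E = 4·3 = 12, F = 2·3 + 2 = 8.

6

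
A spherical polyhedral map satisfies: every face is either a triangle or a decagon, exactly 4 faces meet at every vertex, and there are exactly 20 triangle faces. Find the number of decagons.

2

Let x be the number of decagons; then F = 20 + x.
Edge–face incidences: 2E = 3·20 + 10·x = 60 + 10x.
Every vertex has degree 4, so 4V = 2E.
Euler: V − E + F = 2 ⇒ (2E)/4 − E + (20 + x) = 2.
Multiply by 8: 2·(2E) − 4·(2E) + 8·(20 + x) = 16, i.e. 160 + 8x − 2·(60 + 10x) = 16.
Collecting terms: −12x + 40 = 16, so −12x = −24, so x = 2.
Then 2E = 60 + 10·2 = 80, so E = 40, V = 2E/4 = 20, F = 20 + 2 = 22.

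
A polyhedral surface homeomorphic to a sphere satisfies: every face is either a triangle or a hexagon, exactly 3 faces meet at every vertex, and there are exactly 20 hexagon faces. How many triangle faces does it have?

4

Let x be the number of triangles; then F = 20 + x.
Edge–face incidences: 2E = 6·20 + 3·x = 120 + 3x.
Every vertex has degree 3, so 3V = 2E.
Euler: V − E + F = 2 ⇒ (2E)/3 − E + (20 + x) = 2.
Multiply by 6: 2·(2E) − 3·(2E) + 6·(20 + x) = 12, i.e. 120 + 6x − (120 + 3x) = 12.
Collecting terms: 3x = 12, so x = 4.
Then 2E = 120 + 3·4 = 132, so E = 66, V = 2E/3 = 44, F = 20 + 4 = 24.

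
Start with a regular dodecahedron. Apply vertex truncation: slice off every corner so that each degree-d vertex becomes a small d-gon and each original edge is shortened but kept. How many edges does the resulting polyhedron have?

90

The base solid has V = 20, E = 30, F = 12.
Truncation replaces each original edge-end by a new vertex, so V′ = 2E = 60.
Each original edge survives, and each old vertex of degree d contributes d new edges; summing degrees gives Σd = 2E, so E′ = E + 2E = 3E = 90.
Each original face survives and each original vertex becomes one new face: F′ = F + V = 32.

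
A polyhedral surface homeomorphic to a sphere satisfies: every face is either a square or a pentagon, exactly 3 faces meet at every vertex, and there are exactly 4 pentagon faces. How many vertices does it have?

Let x be the number of squares; then F = 4 + x.
Edge–face incidences: 2E = 5·4 + 4·x = 20 + 4x.
Every vertex has degree 3, so 3V = 2E.
Euler: V − E + F = 2 ⇒ (2E)/3 − E + (4 + x) = 2.
Multiply by 6: 2·(2E) − 3·(2E) + 6·(4 + x) = 12, i.e. 24 + 6x − (20 + 4x) = 12.
Collecting terms: 2x + 4 = 12, so 2x = 8, so x = 4.
Then 2E = 20 + 4·4 = 36, so E = 18, V = 2E/3 = 12, F = 4 + 4 = 8.

12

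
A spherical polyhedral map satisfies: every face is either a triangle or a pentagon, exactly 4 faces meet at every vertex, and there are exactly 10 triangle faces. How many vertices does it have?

Let x be the number of pentagons; then F = 10 + x.
Edge–face incidences: 2E = 3·10 + 5·x = 30 + 5x.
Every vertex has degree 4, so 4V = 2E.
Euler: V − E + F = 2 ⇒ (2E)/4 − E + (10 + x) = 2.
Multiply by 8: 2·(2E) − 4·(2E) + 8·(10 + x) = 16, i.e. 80 + 8x − 2·(30 + 5x) = 16.
Collecting terms: −2x + 20 = 16, so −2x = −4, so x = 2.
Then 2E = 30 + 5·2 = 40, so E = 20, V = 2E/4 = 10, F = 10 + 2 = 12.

10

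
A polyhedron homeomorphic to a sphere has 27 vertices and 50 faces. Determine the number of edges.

75

Here V − E + F = 2.
E = V + F − (2) = 27 + 50 − (2) = 75.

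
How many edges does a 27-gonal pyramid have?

54

A pyramid on an n-gon base has one n-gon and n triangles: V = 27 + 1 = 28, E = 2·27 = 54, F = 27 + 1 = 28.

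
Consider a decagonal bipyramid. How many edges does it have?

A bipyramid over an n-gon has 2n triangular faces and n + 2 vertices: V = 10 + 2 = 12, E = 3·10 = 30, F = 2·10 = 20.

30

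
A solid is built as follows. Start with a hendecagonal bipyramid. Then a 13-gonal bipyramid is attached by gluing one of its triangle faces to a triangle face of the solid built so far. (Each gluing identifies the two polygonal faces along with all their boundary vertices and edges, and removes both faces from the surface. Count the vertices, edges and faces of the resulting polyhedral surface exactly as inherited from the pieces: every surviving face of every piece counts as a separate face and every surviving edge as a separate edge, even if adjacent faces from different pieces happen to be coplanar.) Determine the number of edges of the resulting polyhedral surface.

69

A hendecagonal bipyramid: V=13, E=33, F=22.
Attach a 13-gonal bipyramid (V=15, E=39, F=26) along a 3-gon: merge 3 vertices and 3 edges, delete both glued faces → V=25, E=69, F=46.
Check: V − E + F = 25 − 69 + 46 = 2.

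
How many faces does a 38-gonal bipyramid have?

A bipyramid over an n-gon has 2n triangular faces and n + 2 vertices: V = 38 + 2 = 40, E = 3·38 = 114, F = 2·38 = 76.
Check: V − E + F = 40 − 114 + 76 = 2.

76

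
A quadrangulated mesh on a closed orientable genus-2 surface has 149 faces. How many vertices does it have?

147

χ = 2 − 2·2 = -2, and every face is a square so 4F = 2E.
E = 4·149/2 = 298. Then V = -2 + E − F = -2 + 298 − 149 = 147.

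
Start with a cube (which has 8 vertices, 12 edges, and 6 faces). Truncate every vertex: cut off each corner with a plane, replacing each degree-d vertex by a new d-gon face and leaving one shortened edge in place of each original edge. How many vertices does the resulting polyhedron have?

Truncation replaces each original edge-end by a new vertex, so V′ = 2E = 24.
Each original edge survives, and each old vertex of degree d contributes d new edges; summing degrees gives Σd = 2E, so E′ = E + 2E = 3E = 36.
Each original face survives and each original vertex becomes one new face: F′ = F + V = 14.

24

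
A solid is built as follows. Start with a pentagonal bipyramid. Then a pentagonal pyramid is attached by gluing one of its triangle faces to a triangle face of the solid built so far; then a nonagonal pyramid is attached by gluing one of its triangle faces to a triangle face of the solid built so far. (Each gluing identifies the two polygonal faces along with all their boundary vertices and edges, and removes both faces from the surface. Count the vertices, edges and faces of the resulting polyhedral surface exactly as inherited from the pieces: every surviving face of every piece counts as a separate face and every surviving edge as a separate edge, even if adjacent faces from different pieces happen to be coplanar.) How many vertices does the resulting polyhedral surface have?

A pentagonal bipyramid: V=7, E=15, F=10.
Attach a pentagonal pyramid (V=6, E=10, F=6) along a 3-gon: merge 3 vertices and 3 edges, delete both glued faces → V=10, E=22, F=14.
Attach a nonagonal pyramid (V=10, E=18, F=10) along a 3-gon: merge 3 vertices and 3 edges, delete both glued faces → V=17, E=37, F=22.
Check: V − E + F = 17 − 37 + 22 = 2.

17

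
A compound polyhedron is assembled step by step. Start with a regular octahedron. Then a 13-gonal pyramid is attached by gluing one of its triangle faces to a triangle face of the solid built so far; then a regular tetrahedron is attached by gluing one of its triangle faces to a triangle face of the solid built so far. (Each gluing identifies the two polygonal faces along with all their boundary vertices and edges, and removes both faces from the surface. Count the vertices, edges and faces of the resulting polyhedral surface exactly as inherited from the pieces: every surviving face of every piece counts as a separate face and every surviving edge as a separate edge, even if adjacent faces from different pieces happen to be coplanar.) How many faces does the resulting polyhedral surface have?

22

A regular octahedron: V=6, E=12, F=8.
Attach a 13-gonal pyramid (V=14, E=26, F=14) along a 3-gon: merge 3 vertices and 3 edges, delete both glued faces → V=17, E=35, F=20.
Attach a regular tetrahedron (V=4, E=6, F=4) along a 3-gon: merge 3 vertices and 3 edges, delete both glued faces → V=18, E=38, F=22.
Check: V − E + F = 18 − 38 + 22 = 2.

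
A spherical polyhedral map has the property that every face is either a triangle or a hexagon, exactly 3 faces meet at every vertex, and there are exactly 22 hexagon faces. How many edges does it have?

72

Let x be the number of triangles; then F = 22 + x.
Edge–face incidences: 2E = 6·22 + 3·x = 132 + 3x.
Every vertex has degree 3, so 3V = 2E.
Euler: V − E + F = 2 ⇒ (2E)/3 − E + (22 + x) = 2.
Multiply by 6: 2·(2E) − 3·(2E) + 6·(22 + x) = 12, i.e. 132 + 6x − (132 + 3x) = 12.
Collecting terms: 3x = 12, so x = 4.
Then 2E = 132 + 3·4 = 144, so E = 72, V = 2E/3 = 48, F = 22 + 4 = 26.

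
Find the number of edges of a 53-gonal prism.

159

A prism on an n-gon has two n-gon bases and n rectangular sides: V = 2·53 = 106, E = 3·53 = 159, F = 53 + 2 = 55.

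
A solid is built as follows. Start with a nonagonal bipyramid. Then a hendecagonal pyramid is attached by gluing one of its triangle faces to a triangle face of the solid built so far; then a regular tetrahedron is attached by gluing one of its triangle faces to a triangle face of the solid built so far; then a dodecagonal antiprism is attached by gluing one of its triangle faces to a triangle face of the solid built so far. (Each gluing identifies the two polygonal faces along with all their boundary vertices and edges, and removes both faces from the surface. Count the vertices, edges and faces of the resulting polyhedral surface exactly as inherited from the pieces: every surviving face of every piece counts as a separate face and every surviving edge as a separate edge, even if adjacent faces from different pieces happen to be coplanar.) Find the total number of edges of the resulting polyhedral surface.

A nonagonal bipyramid: V=11, E=27, F=18.
Attach a hendecagonal pyramid (V=12, E=22, F=12) along a 3-gon: merge 3 vertices and 3 edges, delete both glued faces → V=20, E=46, F=28.
Attach a regular tetrahedron (V=4, E=6, F=4) along a 3-gon: merge 3 vertices and 3 edges, delete both glued faces → V=21, E=49, F=30.
Attach a dodecagonal antiprism (V=24, E=48, F=26) along a 3-gon: merge 3 vertices and 3 edges, delete both glued faces → V=42, E=94, F=54.
Check: V − E + F = 42 − 94 + 54 = 2.

94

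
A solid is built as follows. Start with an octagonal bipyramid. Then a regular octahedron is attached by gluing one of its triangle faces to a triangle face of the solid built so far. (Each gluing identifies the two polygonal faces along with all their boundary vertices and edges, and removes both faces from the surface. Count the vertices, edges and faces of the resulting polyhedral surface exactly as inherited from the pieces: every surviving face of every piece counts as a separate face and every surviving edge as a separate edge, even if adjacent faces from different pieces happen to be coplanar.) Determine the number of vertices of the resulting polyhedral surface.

An octagonal bipyramid: V=10, E=24, F=16.
Attach a regular octahedron (V=6, E=12, F=8) along a 3-gon: merge 3 vertices and 3 edges, delete both glued faces → V=13, E=33, F=22.
Check: V − E + F = 13 − 33 + 22 = 2.

13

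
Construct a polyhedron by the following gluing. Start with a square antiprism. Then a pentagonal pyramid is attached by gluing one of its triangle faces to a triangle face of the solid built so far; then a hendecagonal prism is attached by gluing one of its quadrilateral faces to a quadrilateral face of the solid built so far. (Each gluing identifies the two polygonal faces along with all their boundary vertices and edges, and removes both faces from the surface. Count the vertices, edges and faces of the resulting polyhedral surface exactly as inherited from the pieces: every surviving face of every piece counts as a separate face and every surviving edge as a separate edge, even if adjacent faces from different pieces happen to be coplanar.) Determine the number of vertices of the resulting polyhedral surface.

29

A square antiprism: V=8, E=16, F=10.
Attach a pentagonal pyramid (V=6, E=10, F=6) along a 3-gon: merge 3 vertices and 3 edges, delete both glued faces → V=11, E=23, F=14.
Attach a hendecagonal prism (V=22, E=33, F=13) along a 4-gon: merge 4 vertices and 4 edges, delete both glued faces → V=29, E=52, F=25.
Check: V − E + F = 29 − 52 + 25 = 2.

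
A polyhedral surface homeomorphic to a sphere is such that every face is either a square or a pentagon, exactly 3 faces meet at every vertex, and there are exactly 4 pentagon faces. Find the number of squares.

Let x be the number of squares; then F = 4 + x.
Edge–face incidences: 2E = 5·4 + 4·x = 20 + 4x.
Every vertex has degree 3, so 3V = 2E.
Euler: V − E + F = 2 ⇒ (2E)/3 − E + (4 + x) = 2.
Multiply by 6: 2·(2E) − 3·(2E) + 6·(4 + x) = 12, i.e. 24 + 6x − (20 + 4x) = 12.
Collecting terms: 2x + 4 = 12, so 2x = 8, so x = 4.
Then 2E = 20 + 4·4 = 36, so E = 18, V = 2E/3 = 12, F = 4 + 4 = 8.

4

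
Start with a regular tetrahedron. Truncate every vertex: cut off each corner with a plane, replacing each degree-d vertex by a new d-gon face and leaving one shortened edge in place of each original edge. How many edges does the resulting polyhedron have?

The base solid has V = 4, E = 6, F = 4.
Truncation replaces each original edge-end by a new vertex, so V′ = 2E = 12.
Each original edge survives, and each old vertex of degree d contributes d new edges; summing degrees gives Σd = 2E, so E′ = E + 2E = 3E = 18.
Each original face survives and each original vertex becomes one new face: F′ = F + V = 8.

18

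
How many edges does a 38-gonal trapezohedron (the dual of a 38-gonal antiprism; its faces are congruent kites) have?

152

The n-trapezohedron (dual of the n-antiprism) has V = 2·38 + 2 = 78, E = 4·38 = 152, F = 2·38 = 76.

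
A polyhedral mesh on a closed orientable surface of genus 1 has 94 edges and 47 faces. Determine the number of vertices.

For a closed orientable surface of genus 1, χ = 2 − 2·1 = 0.
V = 0 + E − F = 0 + 94 − 47 = 47.

47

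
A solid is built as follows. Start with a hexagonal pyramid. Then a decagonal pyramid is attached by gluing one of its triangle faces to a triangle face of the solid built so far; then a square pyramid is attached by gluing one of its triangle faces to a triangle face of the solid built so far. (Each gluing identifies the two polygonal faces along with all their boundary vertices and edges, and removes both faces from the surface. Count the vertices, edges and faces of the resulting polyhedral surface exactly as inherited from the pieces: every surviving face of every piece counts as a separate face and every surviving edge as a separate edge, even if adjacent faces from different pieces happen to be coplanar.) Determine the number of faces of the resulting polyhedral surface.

19

A hexagonal pyramid: V=7, E=12, F=7.
Attach a decagonal pyramid (V=11, E=20, F=11) along a 3-gon: merge 3 vertices and 3 edges, delete both glued faces → V=15, E=29, F=16.
Attach a square pyramid (V=5, E=8, F=5) along a 3-gon: merge 3 vertices and 3 edges, delete both glued faces → V=17, E=34, F=19.
Check: V − E + F = 17 − 34 + 19 = 2.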